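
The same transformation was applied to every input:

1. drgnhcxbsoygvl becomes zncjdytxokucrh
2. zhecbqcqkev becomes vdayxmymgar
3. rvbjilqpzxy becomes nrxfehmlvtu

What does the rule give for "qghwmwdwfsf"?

The rule is to shift every letter 4 places backward in the alphabet (wrapping around).
Applying that to "qghwmwdwfsf" gives "mcdsiszsbob".

mcdsiszsbob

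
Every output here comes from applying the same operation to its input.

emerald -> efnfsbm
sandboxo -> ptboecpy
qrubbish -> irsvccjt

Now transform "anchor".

sbodip

Each output is the input with this applied: shift every letter 1 place forward in the alphabet (wrapping around), then move the last character to the front.
For "anchor", step one produces "bodips"; step two turns that into "sbodip".
(Check on "qrubbish": → "rsvccjti" → "irsvccjt" ✓)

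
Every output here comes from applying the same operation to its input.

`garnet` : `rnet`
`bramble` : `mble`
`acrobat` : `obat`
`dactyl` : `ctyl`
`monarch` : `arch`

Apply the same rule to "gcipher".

pher

Looking at the pairs, the operation is to keep only the last 4 characters.
So "gcipher" becomes "pher".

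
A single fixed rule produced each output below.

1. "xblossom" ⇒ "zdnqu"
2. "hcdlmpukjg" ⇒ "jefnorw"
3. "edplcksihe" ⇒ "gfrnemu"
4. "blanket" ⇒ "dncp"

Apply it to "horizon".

jqtk

Each output is the input with this applied: shift every letter 2 places forward in the alphabet (wrapping around), then delete the last 3 characters.
So "horizon" becomes "jqtk".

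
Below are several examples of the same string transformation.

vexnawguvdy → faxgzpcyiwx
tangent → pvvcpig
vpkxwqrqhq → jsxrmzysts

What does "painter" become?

gtrckpv

Looking at the pairs, the operation is to shift every letter 2 places forward in the alphabet (wrapping around), then move the last 2 characters to the front (rotate right by 2).
"painter" → "gtrckpv".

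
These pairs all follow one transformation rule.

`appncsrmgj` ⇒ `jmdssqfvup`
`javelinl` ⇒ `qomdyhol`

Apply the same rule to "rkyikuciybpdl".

gounblnxflbes

The rule is to move the last 2 characters to the front (rotate right by 2), then shift every letter 3 places forward in the alphabet (wrapping around).
"rkyikuciybpdl" → "dlrkyikuciybp" → "gounblnxflbes".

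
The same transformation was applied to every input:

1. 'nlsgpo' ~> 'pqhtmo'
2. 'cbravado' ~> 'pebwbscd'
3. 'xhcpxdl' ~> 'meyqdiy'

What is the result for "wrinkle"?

The rule is to reverse the string, then shift every letter 1 place forward in the alphabet (wrapping around).
"wrinkle" → "elknirw" → "fmlojsx".

fmlojsx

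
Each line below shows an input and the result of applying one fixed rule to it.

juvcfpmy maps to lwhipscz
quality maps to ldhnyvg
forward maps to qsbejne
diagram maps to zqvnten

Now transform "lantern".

The transformation: shift every letter 13 places forward in the alphabet (wrapping around) — i.e. ROT13, then move the last character to the front.
Starting from "lantern": after the first operation, "ynagrea"; after the second, "aynagre".

aynagre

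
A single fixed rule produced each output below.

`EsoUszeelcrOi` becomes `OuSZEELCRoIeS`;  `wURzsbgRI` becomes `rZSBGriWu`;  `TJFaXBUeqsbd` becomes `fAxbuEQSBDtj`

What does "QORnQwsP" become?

Each output is the input with this applied: move the first 2 characters to the end (rotate left by 2), then flip the case of every letter.
Starting from "QORnQwsP": after the first operation, "RnQwsPQO"; after the second, "rNqWSpqo".

rNqWSpqo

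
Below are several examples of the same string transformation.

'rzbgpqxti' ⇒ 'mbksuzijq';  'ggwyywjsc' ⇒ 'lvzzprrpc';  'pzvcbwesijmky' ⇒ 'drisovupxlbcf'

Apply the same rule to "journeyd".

rwchnkgx

Each output is the input with this applied: shift every letter 7 places backward in the alphabet (wrapping around), then move the last 2 characters to the front (rotate right by 2).
Working it through for "journeyd": intermediate "chnkgxrw", final "rwchnkgx".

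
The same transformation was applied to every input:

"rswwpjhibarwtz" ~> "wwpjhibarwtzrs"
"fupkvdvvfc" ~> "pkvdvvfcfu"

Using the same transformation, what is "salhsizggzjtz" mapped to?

lhsizggzjtzsa

Each output is the input with this applied: move the first 2 characters to the end (rotate left by 2).
For "salhsizggzjtz" the result is "lhsizggzjtzsa".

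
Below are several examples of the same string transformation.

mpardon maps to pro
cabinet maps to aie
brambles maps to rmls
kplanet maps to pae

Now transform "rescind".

What's happening: keep every other character starting from the second (positions 2nd, 4th, 6th, ...).
"rescind" → "ecn".

ecn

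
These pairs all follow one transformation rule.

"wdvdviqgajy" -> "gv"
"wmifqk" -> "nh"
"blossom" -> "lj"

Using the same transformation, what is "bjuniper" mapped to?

bo

In each case the input is transformed by: shift every letter 3 places backward in the alphabet (wrapping around), then keep only the last 2 characters.
Applying both steps to "bjuniper": "ygrkfmbo", then "bo".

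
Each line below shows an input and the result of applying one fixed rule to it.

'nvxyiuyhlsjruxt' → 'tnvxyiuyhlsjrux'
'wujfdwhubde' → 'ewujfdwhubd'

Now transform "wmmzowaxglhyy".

ywmmzowaxglhy

Rule — move the last character to the front.
So "wmmzowaxglhyy" becomes "ywmmzowaxglhy".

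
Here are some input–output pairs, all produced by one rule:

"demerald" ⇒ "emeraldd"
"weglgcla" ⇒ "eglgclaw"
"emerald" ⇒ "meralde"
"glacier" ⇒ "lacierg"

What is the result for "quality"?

ualityq

Each output is the input with this applied: move the first character to the end.
Doing the same to "quality": "ualityq".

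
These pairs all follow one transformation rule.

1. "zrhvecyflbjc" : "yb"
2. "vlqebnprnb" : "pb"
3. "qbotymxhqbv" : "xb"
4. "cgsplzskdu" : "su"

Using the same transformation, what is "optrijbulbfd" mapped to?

bb

The pattern: keep one character in every 3, starting at position 1 (positions 1st, 4th, 7th, ...), then delete the first 2 characters.
Starting from "optrijbulbfd": after the first operation, "orbb"; after the second, "bb".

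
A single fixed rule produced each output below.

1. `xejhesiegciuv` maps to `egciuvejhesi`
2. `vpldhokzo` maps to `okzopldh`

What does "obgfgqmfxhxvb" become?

What's happening: delete the first character, then swap the front and back halves of the string.
Applying both steps to "obgfgqmfxhxvb": "bgfgqmfxhxvb", then "fxhxvbbgfgqm".

fxhxvbbgfgqm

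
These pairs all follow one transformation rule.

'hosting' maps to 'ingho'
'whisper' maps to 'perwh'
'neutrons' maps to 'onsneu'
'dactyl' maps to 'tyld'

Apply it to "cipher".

herc

What's happening: move the last 3 characters to the front (rotate right by 3), then delete the last 2 characters.
Applying both steps to "cipher": "hercip", then "herc".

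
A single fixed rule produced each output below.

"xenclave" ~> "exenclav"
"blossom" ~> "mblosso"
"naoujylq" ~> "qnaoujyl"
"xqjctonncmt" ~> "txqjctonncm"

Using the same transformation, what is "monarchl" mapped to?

lmonarch

Each output is the input with this applied: move the last character to the front.
So "monarchl" becomes "lmonarch".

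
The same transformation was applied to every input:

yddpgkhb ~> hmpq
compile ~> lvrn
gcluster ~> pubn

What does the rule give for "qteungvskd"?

The rule is to keep every other character starting from the first (positions 1st, 3rd, 5th, ...), then shift every letter 9 places forward in the alphabet (wrapping around).
Applying both steps to "qteungvskd": "qenvk", then "znwet".

znwet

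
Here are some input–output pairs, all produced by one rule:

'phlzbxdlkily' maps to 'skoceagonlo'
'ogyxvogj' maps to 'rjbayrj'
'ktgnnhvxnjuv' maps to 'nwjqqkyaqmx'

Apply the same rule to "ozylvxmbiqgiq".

Rule — shift every letter 3 places forward in the alphabet (wrapping around), then delete the last character.
Starting from "ozylvxmbiqgiq": after the first operation, "rcboyapeltjlt"; after the second, "rcboyapeltjl".

rcboyapeltjl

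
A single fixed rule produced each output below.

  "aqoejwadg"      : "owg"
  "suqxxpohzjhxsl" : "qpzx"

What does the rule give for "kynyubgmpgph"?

nbph

The rule is to keep one character in every 3, starting at position 3 (positions 3rd, 6th, 9th, ...).
Doing the same to "kynyubgmpgph": "nbph".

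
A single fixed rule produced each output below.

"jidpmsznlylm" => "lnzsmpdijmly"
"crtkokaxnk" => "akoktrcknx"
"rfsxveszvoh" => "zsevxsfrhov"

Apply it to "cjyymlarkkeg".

What's happening: move the last 3 characters to the front (rotate right by 3), then reverse the string.
"cjyymlarkkeg" → "kralmyyjcgek".

kralmyyjcgek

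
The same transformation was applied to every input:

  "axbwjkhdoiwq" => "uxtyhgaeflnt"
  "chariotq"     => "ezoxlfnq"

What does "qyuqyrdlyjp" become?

Looking at the pairs, the operation is to swap each adjacent pair of characters (1↔2, 3↔4, ...), then shift every letter 3 places backward in the alphabet (wrapping around).
Working it through for "qyuqyrdlyjp": intermediate "yqquryldjyp", final "vnnroviagvm".

vnnroviagvm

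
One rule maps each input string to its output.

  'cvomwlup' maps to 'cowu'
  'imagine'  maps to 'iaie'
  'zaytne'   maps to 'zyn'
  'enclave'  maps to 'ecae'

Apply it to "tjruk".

trk

The rule is to keep every other character starting from the first (positions 1st, 3rd, 5th, ...).
For "tjruk" the result is "trk".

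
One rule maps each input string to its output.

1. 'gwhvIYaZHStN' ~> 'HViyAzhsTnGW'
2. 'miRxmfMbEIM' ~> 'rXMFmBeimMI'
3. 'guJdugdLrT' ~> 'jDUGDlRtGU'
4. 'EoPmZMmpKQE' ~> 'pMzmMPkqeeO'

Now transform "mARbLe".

rBlEMa

Each output is the input with this applied: move the first 2 characters to the end (rotate left by 2), then flip the case of every letter.
Applying both steps to "mARbLe": "RbLemA", then "rBlEMa".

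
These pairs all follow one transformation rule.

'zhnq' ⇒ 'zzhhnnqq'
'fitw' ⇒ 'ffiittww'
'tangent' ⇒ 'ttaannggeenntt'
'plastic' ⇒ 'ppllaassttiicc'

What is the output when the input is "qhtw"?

qqhhttww

In each case the input is transformed by: double every character.
For "qhtw" the result is "qqhhttww".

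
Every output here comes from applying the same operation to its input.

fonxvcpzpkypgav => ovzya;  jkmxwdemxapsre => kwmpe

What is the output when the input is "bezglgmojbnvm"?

Looking at the pairs, the operation is to keep one character in every 3, starting at position 2 (positions 2nd, 5th, 8th, ...).
So "bezglgmojbnvm" becomes "elon".

elon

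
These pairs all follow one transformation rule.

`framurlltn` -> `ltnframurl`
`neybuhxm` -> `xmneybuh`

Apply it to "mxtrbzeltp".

The pattern: swap the front and back halves of the string, then move the first 2 characters to the end (rotate left by 2).
Working it through for "mxtrbzeltp": intermediate "zeltpmxtrb", final "ltpmxtrbze".

ltpmxtrbze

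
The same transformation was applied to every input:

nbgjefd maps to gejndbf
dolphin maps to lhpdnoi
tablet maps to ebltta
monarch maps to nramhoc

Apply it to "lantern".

The transformation: take characters alternately from the front and the back (1st, last, 2nd, 2nd-last, ...), then move the last 3 characters to the front (rotate right by 3).
"lantern" → "lnarnet" → "netlnar".
(Check on "nbgjefd": → "ndbfgej" → "gejndbf" ✓)

netlnar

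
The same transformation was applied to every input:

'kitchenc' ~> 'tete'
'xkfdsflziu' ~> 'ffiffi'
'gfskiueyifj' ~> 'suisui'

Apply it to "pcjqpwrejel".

jwjjwj

The rule is to keep one character in every 3, starting at position 3 (positions 3rd, 6th, 9th, ...), then write the whole string twice.
"pcjqpwrejel" → "jwj" → "jwjjwj".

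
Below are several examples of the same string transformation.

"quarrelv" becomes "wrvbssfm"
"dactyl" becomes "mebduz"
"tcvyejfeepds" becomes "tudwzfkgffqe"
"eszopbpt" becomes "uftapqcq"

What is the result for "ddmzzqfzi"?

Rule — shift every letter 1 place forward in the alphabet (wrapping around), then move the last character to the front.
Working it through for "ddmzzqfzi": intermediate "eenaargaj", final "jeenaarga".

jeenaarga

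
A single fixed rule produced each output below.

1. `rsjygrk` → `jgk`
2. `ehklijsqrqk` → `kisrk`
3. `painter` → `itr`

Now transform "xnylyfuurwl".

The rule is to delete the first 2 characters, then keep every other character starting from the first (positions 1st, 3rd, 5th, ...).
Working it through for "xnylyfuurwl": intermediate "ylyfuurwl", final "yyurl".

yyurl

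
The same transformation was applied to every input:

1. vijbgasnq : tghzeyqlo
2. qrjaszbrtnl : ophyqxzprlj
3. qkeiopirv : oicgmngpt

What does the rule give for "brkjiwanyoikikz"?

zpihguylwmgigix

Each output is the input with this applied: shift every letter 2 places backward in the alphabet (wrapping around).
For "brkjiwanyoikikz" the result is "zpihguylwmgigix".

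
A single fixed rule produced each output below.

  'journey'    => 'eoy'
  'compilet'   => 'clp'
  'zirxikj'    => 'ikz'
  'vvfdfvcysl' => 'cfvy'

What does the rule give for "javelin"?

The pattern: sort the characters into alphabetical order, then keep one character in every 3, starting at position 1 (positions 1st, 4th, 7th, ...).
For "javelin" the result is "ajv".

ajv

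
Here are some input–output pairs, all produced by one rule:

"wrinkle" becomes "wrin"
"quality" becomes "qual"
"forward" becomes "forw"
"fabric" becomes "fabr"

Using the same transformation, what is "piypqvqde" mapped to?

piyp

The rule is to keep only the first 4 characters.
For "piypqvqde" the result is "piyp".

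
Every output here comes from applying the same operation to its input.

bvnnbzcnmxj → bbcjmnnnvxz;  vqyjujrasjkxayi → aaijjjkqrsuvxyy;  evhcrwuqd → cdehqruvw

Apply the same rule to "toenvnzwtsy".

ennosttvwyz

What's happening: sort the characters into alphabetical order.
Doing the same to "toenvnzwtsy": "ennosttvwyz".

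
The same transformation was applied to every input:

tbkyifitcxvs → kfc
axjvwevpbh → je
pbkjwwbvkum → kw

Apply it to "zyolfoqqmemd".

The pattern: keep one character in every 3, starting at position 3 (positions 3rd, 6th, 9th, ...), then delete the last character.
Starting from "zyolfoqqmemd": after the first operation, "oomd"; after the second, "oom".

oom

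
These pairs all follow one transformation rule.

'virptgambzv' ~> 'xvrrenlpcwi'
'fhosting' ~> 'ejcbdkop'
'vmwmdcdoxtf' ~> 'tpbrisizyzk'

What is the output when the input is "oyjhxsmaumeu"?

iaqkufdtoiwq

Each output is the input with this applied: shift every letter 4 places backward in the alphabet (wrapping around), then move the last 3 characters to the front (rotate right by 3).
Applying both steps to "oyjhxsmaumeu": "kufdtoiwqiaq", then "iaqkufdtoiwq".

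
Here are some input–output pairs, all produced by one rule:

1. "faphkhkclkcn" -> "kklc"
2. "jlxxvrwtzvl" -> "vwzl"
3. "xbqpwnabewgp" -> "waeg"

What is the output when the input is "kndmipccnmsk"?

icns

Rule — keep every other character starting from the first (positions 1st, 3rd, 5th, ...), then keep only the last 4 characters.
"kndmipccnmsk" → "kdicns" → "icns".
(Check on "faphkhkclkcn": → "fpkklc" → "kklc" ✓)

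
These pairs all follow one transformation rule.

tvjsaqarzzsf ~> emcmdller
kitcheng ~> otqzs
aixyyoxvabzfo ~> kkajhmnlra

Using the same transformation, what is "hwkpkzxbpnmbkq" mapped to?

bwljnbzynwc

The transformation: delete the first 3 characters, then shift every letter 12 places forward in the alphabet (wrapping around).
Starting from "hwkpkzxbpnmbkq": after the first operation, "pkzxbpnmbkq"; after the second, "bwljnbzynwc".
(Check on "tvjsaqarzzsf": → "saqarzzsf" → "emcmdller" ✓)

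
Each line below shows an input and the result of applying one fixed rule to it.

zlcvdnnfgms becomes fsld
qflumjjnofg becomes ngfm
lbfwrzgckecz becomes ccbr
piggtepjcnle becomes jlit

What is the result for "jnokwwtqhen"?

qnnw

Each output is the input with this applied: keep one character in every 3, starting at position 2 (positions 2nd, 5th, 8th, ...), then move the first 2 characters to the end (rotate left by 2).
Starting from "jnokwwtqhen": after the first operation, "nwqn"; after the second, "qnnw".
(Check on "zlcvdnnfgms": → "ldfs" → "fsld" ✓)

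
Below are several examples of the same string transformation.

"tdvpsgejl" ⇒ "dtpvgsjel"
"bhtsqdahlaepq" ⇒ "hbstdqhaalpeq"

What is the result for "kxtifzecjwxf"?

xkitzfcewjfx

Rule — swap each adjacent pair of characters (1↔2, 3↔4, ...).
Applying that to "kxtifzecjwxf" gives "xkitzfcewjfx".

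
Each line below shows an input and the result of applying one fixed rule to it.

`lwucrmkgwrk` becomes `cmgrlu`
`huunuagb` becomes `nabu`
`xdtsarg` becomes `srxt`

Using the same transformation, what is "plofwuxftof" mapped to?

The pattern: move the first 3 characters to the end (rotate left by 3), then keep every other character starting from the first (positions 1st, 3rd, 5th, ...).
Working it through for "plofwuxftof": intermediate "fwuxftofplo", final "fufopo".
(Check on "huunuagb": → "nuagbhuu" → "nabu" ✓)

fufopo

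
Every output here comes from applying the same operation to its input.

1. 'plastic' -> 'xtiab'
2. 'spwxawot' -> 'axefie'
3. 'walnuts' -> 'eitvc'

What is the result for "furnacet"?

Looking at the pairs, the operation is to delete the last 2 characters, then shift every letter 8 places forward in the alphabet (wrapping around).
Applying both steps to "furnacet": "furnac", then "nczvik".

nczvik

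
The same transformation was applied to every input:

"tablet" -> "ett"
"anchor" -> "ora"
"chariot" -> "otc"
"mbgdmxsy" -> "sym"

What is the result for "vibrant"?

Looking at the pairs, the operation is to move the last 2 characters to the front (rotate right by 2), then keep only the first 3 characters.
Applying both steps to "vibrant": "ntvibra", then "ntv".

ntv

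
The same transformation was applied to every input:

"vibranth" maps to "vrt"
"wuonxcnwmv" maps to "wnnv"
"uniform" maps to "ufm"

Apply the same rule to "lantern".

The transformation: keep one character in every 3, starting at position 1 (positions 1st, 4th, 7th, ...).
For "lantern" the result is "ltn".

ltn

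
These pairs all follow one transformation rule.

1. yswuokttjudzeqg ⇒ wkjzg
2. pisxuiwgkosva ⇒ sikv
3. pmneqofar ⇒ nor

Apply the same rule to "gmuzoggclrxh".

In each case the input is transformed by: keep one character in every 3, starting at position 3 (positions 3rd, 6th, 9th, ...).
So "gmuzoggclrxh" becomes "uglh".

uglh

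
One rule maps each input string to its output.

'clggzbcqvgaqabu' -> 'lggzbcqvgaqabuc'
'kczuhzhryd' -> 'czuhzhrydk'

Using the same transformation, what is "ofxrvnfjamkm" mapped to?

What's happening: move the first character to the end.
So "ofxrvnfjamkm" becomes "fxrvnfjamkmo".

fxrvnfjamkmo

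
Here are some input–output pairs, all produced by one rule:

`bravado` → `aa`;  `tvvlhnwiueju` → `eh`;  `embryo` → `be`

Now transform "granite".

The pattern: sort the characters into alphabetical order, then keep only the first 2 characters.
Applying both steps to "granite": "aeginrt", then "ae".
(Check on "embryo": → "bemory" → "be" ✓)

ae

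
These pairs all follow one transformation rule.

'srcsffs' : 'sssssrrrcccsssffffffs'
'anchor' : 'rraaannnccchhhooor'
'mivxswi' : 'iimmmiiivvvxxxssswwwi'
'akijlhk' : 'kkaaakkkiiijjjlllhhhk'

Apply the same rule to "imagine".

eeiiimmmaaagggiiinnne

What's happening: repeat every character 3 times, then move the last 2 characters to the front (rotate right by 2).
For "imagine" the result is "eeiiimmmaaagggiiinnne".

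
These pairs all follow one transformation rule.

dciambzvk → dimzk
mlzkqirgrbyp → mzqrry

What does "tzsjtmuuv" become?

tstuv

In each case the input is transformed by: keep every other character starting from the first (positions 1st, 3rd, 5th, ...).
For "tzsjtmuuv" the result is "tstuv".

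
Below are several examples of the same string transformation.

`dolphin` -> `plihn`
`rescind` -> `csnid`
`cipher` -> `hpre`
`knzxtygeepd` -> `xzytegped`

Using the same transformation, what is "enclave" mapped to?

lcvae

The transformation: swap each adjacent pair of characters (1↔2, 3↔4, ...), then delete the first 2 characters.
Working it through for "enclave": intermediate "nelcvae", final "lcvae".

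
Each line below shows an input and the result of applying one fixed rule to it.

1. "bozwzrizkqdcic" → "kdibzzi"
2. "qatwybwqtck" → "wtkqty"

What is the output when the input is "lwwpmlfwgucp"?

The transformation: keep every other character starting from the first (positions 1st, 3rd, 5th, ...), then move the last 3 characters to the front (rotate right by 3).
Applying both steps to "lwwpmlfwgucp": "lwmfgc", then "fgclwm".
(Check on "qatwybwqtck": → "qtywtk" → "wtkqty" ✓)

fgclwm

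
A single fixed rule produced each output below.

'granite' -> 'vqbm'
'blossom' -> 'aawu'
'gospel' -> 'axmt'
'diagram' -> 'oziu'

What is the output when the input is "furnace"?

Looking at the pairs, the operation is to shift every letter 8 places forward in the alphabet (wrapping around), then keep only the last 4 characters.
On "furnace": the first step gives "nczvikm", and the second then gives "vikm".

vikm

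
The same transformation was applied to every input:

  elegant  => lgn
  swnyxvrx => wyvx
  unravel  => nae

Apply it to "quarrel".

ure

The pattern: keep every other character starting from the second (positions 2nd, 4th, 6th, ...).
On "quarrel" that produces "ure".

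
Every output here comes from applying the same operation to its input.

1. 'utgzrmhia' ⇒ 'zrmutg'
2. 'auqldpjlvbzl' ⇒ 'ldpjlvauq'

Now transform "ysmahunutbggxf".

ahunutbgysm

The transformation: delete the last 3 characters, then move the first 3 characters to the end (rotate left by 3).
On "ysmahunutbggxf": the first step gives "ysmahunutbg", and the second then gives "ahunutbgysm".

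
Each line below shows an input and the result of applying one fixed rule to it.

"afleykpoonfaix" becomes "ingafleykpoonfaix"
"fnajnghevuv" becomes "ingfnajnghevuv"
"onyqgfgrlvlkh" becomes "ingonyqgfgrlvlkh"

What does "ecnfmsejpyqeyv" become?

The rule is to prepend "ing".
So "ecnfmsejpyqeyv" becomes "ingecnfmsejpyqeyv".

ingecnfmsejpyqeyv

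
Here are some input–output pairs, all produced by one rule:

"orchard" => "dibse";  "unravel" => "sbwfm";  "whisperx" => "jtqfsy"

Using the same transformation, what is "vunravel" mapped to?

osbwfm

What's happening: shift every letter 1 place forward in the alphabet (wrapping around), then delete the first 2 characters.
For "vunravel", step one produces "wvosbwfm"; step two turns that into "osbwfm".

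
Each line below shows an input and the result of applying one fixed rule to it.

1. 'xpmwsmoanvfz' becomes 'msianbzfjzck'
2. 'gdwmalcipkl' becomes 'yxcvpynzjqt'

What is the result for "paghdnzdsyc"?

Looking at the pairs, the operation is to shift every letter 13 places forward in the alphabet (wrapping around) — i.e. ROT13, then reverse the string.
On "paghdnzdsyc": the first step gives "cntuqamqflp", and the second then gives "plfqmaqutnc".

plfqmaqutnc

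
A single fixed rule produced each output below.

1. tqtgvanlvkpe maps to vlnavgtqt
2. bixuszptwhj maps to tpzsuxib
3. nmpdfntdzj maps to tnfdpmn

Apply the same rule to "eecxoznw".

The transformation: delete the last 3 characters, then reverse the string.
"eecxoznw" → "eecxo" → "oxcee".

oxcee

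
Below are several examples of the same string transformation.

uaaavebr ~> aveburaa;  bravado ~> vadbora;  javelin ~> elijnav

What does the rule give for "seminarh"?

inarshem

Looking at the pairs, the operation is to swap the first and last characters, then move the first 3 characters to the end (rotate left by 3).
Starting from "seminarh": after the first operation, "heminars"; after the second, "inarshem".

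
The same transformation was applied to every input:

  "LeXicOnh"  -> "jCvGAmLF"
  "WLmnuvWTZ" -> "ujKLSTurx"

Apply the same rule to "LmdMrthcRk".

The transformation: shift every letter 2 places backward in the alphabet (wrapping around), then flip the case of every letter.
"LmdMrthcRk" → "jKBkPRFApI".

jKBkPRFApI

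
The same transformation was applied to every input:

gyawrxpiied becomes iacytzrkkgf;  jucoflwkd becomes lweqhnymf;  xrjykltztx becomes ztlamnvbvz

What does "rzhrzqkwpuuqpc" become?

tbjtbsmyrwwsre

Looking at the pairs, the operation is to shift every letter 2 places forward in the alphabet (wrapping around).
For "rzhrzqkwpuuqpc" the result is "tbjtbsmyrwwsre".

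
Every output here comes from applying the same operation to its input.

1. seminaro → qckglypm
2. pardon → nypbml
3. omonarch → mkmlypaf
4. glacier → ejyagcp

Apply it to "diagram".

The rule is to shift every letter 2 places backward in the alphabet (wrapping around).
Doing the same to "diagram": "bgyepyk".

bgyepyk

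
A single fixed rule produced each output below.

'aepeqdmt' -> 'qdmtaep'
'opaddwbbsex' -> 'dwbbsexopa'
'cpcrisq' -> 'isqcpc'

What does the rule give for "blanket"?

Looking at the pairs, the operation is to move the first 3 characters to the end (rotate left by 3), then delete the first character.
On "blanket" that produces "ketbla".

ketbla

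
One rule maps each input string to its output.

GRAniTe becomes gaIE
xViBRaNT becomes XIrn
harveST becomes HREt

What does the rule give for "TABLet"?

What's happening: flip the case of every letter, then keep every other character starting from the first (positions 1st, 3rd, 5th, ...).
For "TABLet", step one produces "tablET"; step two turns that into "tbE".

tbE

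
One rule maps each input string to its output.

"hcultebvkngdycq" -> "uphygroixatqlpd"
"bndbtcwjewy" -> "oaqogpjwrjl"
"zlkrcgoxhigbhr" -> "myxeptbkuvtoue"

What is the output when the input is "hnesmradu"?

Rule — shift every letter 13 places forward in the alphabet (wrapping around) — i.e. ROT13.
On "hnesmradu" that produces "uarfzenqh".

uarfzenqh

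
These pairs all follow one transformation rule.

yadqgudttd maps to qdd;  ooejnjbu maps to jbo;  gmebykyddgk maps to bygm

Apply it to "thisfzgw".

Looking at the pairs, the operation is to move the first 2 characters to the end (rotate left by 2), then keep one character in every 3, starting at position 2 (positions 2nd, 5th, 8th, ...).
Working it through for "thisfzgw": intermediate "isfzgwth", final "sgh".

sgh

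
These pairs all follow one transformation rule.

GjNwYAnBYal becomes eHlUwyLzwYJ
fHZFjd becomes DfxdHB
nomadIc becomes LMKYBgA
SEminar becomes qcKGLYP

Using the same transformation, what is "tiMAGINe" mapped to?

Looking at the pairs, the operation is to shift every letter 2 places backward in the alphabet (wrapping around), then flip the case of every letter.
Applying both steps to "tiMAGINe": "rgKYEGLc", then "RGkyeglC".

RGkyeglC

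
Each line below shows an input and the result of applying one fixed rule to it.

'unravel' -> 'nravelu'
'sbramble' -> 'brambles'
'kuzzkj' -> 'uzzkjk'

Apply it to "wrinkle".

rinklew

In each case the input is transformed by: move the first character to the end.
Doing the same to "wrinkle": "rinklew".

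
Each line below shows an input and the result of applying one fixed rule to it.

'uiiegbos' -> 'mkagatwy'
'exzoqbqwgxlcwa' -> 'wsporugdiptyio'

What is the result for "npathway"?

In each case the input is transformed by: shift every letter 8 places backward in the alphabet (wrapping around), then take characters alternately from the front and the back (1st, last, 2nd, 2nd-last, ...).
Working it through for "npathway": intermediate "fhslzosq", final "fqhssolz".

fqhssolz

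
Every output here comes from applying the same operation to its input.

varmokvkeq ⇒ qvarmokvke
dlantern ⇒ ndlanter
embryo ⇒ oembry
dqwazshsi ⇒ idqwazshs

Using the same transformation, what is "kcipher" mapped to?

Looking at the pairs, the operation is to move the last character to the front.
For "kcipher" the result is "rkciphe".

rkciphe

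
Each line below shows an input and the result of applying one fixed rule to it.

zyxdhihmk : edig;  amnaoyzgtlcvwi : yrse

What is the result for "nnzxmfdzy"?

Looking at the pairs, the operation is to shift every letter 4 places backward in the alphabet (wrapping around), then keep only the last 4 characters.
Starting from "nnzxmfdzy": after the first operation, "jjvtibzvu"; after the second, "bzvu".

bzvu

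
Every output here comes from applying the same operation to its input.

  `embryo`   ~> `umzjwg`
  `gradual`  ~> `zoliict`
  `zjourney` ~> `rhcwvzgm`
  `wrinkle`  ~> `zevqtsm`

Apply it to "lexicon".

The rule is to swap each adjacent pair of characters (1↔2, 3↔4, ...), then shift every letter 8 places forward in the alphabet (wrapping around).
Working it through for "lexicon": intermediate "elixocn", final "mtqfwkv".

mtqfwkv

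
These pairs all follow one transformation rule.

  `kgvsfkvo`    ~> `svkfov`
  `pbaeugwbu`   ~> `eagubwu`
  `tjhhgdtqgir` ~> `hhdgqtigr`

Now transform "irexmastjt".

xeamtstj

Looking at the pairs, the operation is to swap each adjacent pair of characters (1↔2, 3↔4, ...), then delete the first 2 characters.
For "irexmastjt", step one produces "rixeamtstj"; step two turns that into "xeamtstj".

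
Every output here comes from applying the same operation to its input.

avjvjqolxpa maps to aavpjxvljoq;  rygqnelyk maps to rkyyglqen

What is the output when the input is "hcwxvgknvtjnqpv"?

In each case the input is transformed by: take characters alternately from the front and the back (1st, last, 2nd, 2nd-last, ...).
"hcwxvgknvtjnqpv" → "hvcpwqxnvjgtkvn".

hvcpwqxnvjgtkvn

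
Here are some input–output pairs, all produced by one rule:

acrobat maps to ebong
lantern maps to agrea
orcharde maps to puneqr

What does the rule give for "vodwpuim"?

qjchvz

Each output is the input with this applied: delete the first 2 characters, then shift every letter 13 places forward in the alphabet (wrapping around) — i.e. ROT13.
"vodwpuim" → "dwpuim" → "qjchvz".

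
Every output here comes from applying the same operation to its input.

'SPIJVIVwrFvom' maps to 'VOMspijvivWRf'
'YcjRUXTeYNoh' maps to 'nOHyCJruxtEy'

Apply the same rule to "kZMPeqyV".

QYvKzmpE

In each case the input is transformed by: flip the case of every letter, then move the last 3 characters to the front (rotate right by 3).
Applying that to "kZMPeqyV" gives "QYvKzmpE".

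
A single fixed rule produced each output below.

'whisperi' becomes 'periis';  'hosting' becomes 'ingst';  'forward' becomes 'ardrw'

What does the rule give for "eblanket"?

The transformation: delete the first 2 characters, then move the first 2 characters to the end (rotate left by 2).
Working it through for "eblanket": intermediate "lanket", final "nketla".

nketla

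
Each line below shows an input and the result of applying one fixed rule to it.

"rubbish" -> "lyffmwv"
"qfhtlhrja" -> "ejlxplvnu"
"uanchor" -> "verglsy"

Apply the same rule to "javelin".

rezipmn

In each case the input is transformed by: shift every letter 4 places forward in the alphabet (wrapping around), then swap the first and last characters.
For "javelin", step one produces "nezipmr"; step two turns that into "rezipmn".
(Check on "uanchor": → "yerglsv" → "verglsy" ✓)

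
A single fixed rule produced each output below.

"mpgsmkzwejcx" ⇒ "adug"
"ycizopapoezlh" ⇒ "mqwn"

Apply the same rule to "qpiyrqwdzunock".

Looking at the pairs, the operation is to shift every letter 12 places backward in the alphabet (wrapping around), then keep only the first 4 characters.
Starting from "qpiyrqwdzunock": after the first operation, "edwmfekrnibcqy"; after the second, "edwm".
(Check on "ycizopapoezlh": → "mqwncdodcsnzv" → "mqwn" ✓)

edwm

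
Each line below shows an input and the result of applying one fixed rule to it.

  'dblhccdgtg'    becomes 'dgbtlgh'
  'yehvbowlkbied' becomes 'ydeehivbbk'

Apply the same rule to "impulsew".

iwmep

Rule — take characters alternately from the front and the back (1st, last, 2nd, 2nd-last, ...), then delete the last 3 characters.
Starting from "impulsew": after the first operation, "iwmepsul"; after the second, "iwmep".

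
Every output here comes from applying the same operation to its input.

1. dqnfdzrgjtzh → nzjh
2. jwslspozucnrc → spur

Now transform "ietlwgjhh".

tgh

Rule — keep one character in every 3, starting at position 3 (positions 3rd, 6th, 9th, ...).
On "ietlwgjhh" that produces "tgh".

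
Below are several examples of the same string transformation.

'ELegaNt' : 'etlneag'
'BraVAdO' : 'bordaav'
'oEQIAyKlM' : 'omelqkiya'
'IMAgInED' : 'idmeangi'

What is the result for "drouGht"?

The pattern: take characters alternately from the front and the back (1st, last, 2nd, 2nd-last, ...), then convert every letter to lowercase.
Applying both steps to "drouGht": "dtrhoGu", then "dtrhogu".

dtrhogu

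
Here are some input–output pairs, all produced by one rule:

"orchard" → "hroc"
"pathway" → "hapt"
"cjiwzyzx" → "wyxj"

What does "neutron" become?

tonu

The transformation: move the first 3 characters to the end (rotate left by 3), then keep every other character starting from the first (positions 1st, 3rd, 5th, ...).
Applying that to "neutron" gives "tonu".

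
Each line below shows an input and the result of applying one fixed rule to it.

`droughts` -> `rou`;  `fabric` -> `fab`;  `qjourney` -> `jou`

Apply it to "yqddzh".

yqd

What's happening: swap the front and back halves of the string, then keep only the last 3 characters.
Starting from "yqddzh": after the first operation, "dzhyqd"; after the second, "yqd".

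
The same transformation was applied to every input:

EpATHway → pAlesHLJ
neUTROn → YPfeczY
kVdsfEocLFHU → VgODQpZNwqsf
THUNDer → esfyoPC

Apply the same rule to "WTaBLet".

The transformation: shift every letter 11 places forward in the alphabet (wrapping around), then flip the case of every letter.
For "WTaBLet", step one produces "HElMWpe"; step two turns that into "heLmwPE".

heLmwPE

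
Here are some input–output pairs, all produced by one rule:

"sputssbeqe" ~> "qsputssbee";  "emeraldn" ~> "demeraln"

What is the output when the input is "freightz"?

In each case the input is transformed by: move the last character to the front, then swap the first and last characters.
Starting from "freightz": after the first operation, "zfreight"; after the second, "tfreighz".

tfreighz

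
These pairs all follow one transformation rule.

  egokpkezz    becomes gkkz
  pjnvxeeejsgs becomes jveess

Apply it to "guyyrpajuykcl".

uypjyc

The rule is to keep every other character starting from the second (positions 2nd, 4th, 6th, ...).
So "guyyrpajuykcl" becomes "uypjyc".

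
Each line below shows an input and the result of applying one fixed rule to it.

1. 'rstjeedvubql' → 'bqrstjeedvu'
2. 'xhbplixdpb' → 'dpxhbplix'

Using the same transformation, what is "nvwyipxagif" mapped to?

ginvwyipxa

Rule — delete the last character, then move the last 2 characters to the front (rotate right by 2).
Working it through for "nvwyipxagif": intermediate "nvwyipxagi", final "ginvwyipxa".
(Check on "rstjeedvubql": → "rstjeedvubq" → "bqrstjeedvu" ✓)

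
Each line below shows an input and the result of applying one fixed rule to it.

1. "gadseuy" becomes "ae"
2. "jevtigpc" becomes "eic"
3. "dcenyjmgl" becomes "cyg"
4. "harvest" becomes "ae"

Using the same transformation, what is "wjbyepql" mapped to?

jel

The pattern: keep one character in every 3, starting at position 2 (positions 2nd, 5th, 8th, ...).
"wjbyepql" → "jel".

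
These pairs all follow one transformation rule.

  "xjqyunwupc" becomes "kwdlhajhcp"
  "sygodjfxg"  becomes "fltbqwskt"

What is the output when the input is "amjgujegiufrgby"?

nzwthwrtvhsetol

In each case the input is transformed by: shift every letter 13 places forward in the alphabet (wrapping around) — i.e. ROT13.
On "amjgujegiufrgby" that produces "nzwthwrtvhsetol".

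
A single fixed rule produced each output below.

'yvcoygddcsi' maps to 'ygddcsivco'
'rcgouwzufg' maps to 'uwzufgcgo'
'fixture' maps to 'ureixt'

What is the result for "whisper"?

perhis

The transformation: delete the first character, then move the first 3 characters to the end (rotate left by 3).
Starting from "whisper": after the first operation, "hisper"; after the second, "perhis".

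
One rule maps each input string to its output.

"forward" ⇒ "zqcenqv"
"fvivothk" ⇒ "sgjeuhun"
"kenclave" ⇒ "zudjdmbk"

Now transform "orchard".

zqcnqbg

The transformation: move the last 3 characters to the front (rotate right by 3), then shift every letter 1 place backward in the alphabet (wrapping around).
On "orchard": the first step gives "ardorch", and the second then gives "zqcnqbg".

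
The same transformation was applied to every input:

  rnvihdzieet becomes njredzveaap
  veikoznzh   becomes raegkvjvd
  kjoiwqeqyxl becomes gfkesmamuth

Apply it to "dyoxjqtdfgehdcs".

zuktfmpzbcadzyo

Each output is the input with this applied: shift every letter 4 places backward in the alphabet (wrapping around).
Applying that to "dyoxjqtdfgehdcs" gives "zuktfmpzbcadzyo".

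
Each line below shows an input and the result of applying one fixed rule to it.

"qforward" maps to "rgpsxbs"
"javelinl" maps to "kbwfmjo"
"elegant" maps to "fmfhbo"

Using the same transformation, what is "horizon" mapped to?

The rule is to delete the last character, then shift every letter 1 place forward in the alphabet (wrapping around).
"horizon" → "horizo" → "ipsjap".

ipsjap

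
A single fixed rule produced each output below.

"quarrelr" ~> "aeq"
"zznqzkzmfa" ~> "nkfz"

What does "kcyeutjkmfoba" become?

ytmbc

The pattern: move the first 2 characters to the end (rotate left by 2), then keep one character in every 3, starting at position 1 (positions 1st, 4th, 7th, ...).
"kcyeutjkmfoba" → "ytmbc".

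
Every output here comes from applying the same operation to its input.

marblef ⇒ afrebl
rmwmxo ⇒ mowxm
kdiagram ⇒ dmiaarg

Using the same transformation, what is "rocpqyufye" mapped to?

oecypfquy

Rule — delete the first character, then take characters alternately from the front and the back (1st, last, 2nd, 2nd-last, ...).
Applying both steps to "rocpqyufye": "ocpqyufye", then "oecypfquy".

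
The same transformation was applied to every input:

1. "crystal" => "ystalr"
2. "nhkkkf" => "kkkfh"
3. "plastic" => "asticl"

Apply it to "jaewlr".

What's happening: delete the first character, then move the first character to the end.
"jaewlr" → "aewlr" → "ewlra".

ewlra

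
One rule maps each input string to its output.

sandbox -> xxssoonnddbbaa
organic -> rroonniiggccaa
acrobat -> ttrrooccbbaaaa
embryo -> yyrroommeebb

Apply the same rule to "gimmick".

mmmmkkiiiiggcc

Looking at the pairs, the operation is to double every character, then sort the characters into reverse alphabetical order.
On "gimmick": the first step gives "ggiimmmmiicckk", and the second then gives "mmmmkkiiiiggcc".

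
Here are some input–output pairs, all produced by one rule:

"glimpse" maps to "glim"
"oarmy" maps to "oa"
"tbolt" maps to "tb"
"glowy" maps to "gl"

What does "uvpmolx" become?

Looking at the pairs, the operation is to delete the last 3 characters.
So "uvpmolx" becomes "uvpm".

uvpm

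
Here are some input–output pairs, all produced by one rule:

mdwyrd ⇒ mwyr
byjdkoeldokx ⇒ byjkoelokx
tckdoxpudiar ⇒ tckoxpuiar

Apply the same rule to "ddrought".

rought

Rule — remove every "d".
On "ddrought" that produces "rought".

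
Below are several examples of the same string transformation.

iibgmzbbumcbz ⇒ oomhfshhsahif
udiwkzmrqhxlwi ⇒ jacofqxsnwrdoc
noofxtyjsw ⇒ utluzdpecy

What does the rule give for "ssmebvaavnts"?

yyksbhggtbyz

In each case the input is transformed by: swap each adjacent pair of characters (1↔2, 3↔4, ...), then shift every letter 6 places forward in the alphabet (wrapping around).
"ssmebvaavnts" → "ssemvbaanvst" → "yyksbhggtbyz".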